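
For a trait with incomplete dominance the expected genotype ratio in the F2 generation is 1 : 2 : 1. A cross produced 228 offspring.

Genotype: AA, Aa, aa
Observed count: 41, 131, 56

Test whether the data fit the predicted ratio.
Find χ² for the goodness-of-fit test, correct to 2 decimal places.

7.04

Ratio total = 4. Expected counts: 228×1/4 = 57, 228×2/4 = 114, 228×1/4 = 57.
χ² = (41−57)²/57 + (131−114)²/114 + (56−57)²/57
   = 4.491 + 2.535 + 0.018
Sum = 7.04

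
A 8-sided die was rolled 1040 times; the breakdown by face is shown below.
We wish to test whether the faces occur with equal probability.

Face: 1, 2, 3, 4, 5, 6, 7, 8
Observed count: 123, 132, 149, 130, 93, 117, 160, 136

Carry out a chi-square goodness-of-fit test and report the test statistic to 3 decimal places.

Under H₀ each category has probability 1/8, so each expected count is 1040/8 = 130.
1: (123 − 130)²/130 = 49/130 = 0.3769
2: (132 − 130)²/130 = 4/130 = 0.0308
3: (149 − 130)²/130 = 361/130 = 2.7769
4: (130 − 130)²/130 = 0/130 = 0.0000
5: (93 − 130)²/130 = 1369/130 = 10.5308
6: (117 − 130)²/130 = 169/130 = 1.3000
7: (160 − 130)²/130 = 900/130 = 6.9231
8: (136 − 130)²/130 = 36/130 = 0.2769
Sum = 22.215

22.215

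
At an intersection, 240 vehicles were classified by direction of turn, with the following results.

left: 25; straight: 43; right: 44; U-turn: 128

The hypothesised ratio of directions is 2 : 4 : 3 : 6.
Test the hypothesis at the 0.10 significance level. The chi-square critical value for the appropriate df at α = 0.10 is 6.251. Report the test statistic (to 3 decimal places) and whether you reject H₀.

Ratio total = 15. Expected counts: 240×2/15 = 32, 240×4/15 = 64, 240×3/15 = 48, 240×6/15 = 96.
left: (25 − 32)²/32 = 49/32 = 1.5313
straight: (43 − 64)²/64 = 441/64 = 6.8906
right: (44 − 48)²/48 = 16/48 = 0.3333
U-turn: (128 − 96)²/96 = 1024/96 = 10.6667
Sum = 19.422
df = 3. Since 19.422 > 6.251, we reject H₀.

19.422; reject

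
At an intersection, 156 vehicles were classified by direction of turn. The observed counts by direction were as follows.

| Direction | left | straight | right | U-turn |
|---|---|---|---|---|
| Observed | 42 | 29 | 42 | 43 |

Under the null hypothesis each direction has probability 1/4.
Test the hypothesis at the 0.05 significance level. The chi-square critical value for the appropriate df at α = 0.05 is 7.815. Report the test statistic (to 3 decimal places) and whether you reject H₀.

Under H₀ each category has probability 1/4, so each expected count is 156/4 = 39.
cat           O        E   (O−E)²/E
left         42       39     0.2308
straight     29       39     2.5641
right        42       39     0.2308
U-turn       43       39     0.4103
Sum = 3.436
df = 3. Since 3.436 < 7.815, we do not reject H₀.

3.436; do not reject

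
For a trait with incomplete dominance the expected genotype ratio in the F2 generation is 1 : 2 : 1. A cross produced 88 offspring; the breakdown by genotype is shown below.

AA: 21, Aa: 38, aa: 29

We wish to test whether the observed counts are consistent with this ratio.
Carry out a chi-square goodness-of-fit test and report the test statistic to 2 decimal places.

3.09

Ratio total = 4. Expected counts: 88×1/4 = 22, 88×2/4 = 44, 88×1/4 = 22.
cat         O        E   (O−E)²/E
AA         21       22      0.045
Aa         38       44      0.818
aa         29       22      2.227
Sum = 3.09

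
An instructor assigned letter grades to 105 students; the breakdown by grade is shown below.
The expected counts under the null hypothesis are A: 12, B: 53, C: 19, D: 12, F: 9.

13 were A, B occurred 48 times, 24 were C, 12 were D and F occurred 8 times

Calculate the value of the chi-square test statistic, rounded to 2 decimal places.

A: (13 − 12)²/12 = 1/12 = 0.083
B: (48 − 53)²/53 = 25/53 = 0.472
C: (24 − 19)²/19 = 25/19 = 1.316
D: (12 − 12)²/12 = 0/12 = 0.000
F: (8 − 9)²/9 = 1/9 = 0.111
Sum = 1.98

1.98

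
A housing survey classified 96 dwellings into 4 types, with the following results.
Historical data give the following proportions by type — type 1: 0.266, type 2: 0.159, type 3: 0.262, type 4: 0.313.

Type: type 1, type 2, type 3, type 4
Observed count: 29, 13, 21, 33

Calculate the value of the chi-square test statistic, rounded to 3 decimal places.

1.781

Expected counts E_i = n·p_i: 96×0.266 = 25.536, 96×0.159 = 15.264, 96×0.262 = 25.152, 96×0.313 = 30.048.
χ² = (29−25.536)²/25.536 + (13−15.264)²/15.264 + (21−25.152)²/25.152 + (33−30.048)²/30.048
   = 0.4699 + 0.3358 + 0.6854 + 0.2900
Sum = 1.781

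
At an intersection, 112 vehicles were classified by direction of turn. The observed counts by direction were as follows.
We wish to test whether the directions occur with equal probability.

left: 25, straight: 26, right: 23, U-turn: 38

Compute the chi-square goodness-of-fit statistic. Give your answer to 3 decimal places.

4.929

Under H₀ each category has probability 1/4, so each expected count is 112/4 = 28.
cat           O        E   (O−E)²/E
left         25       28     0.3214
straight     26       28     0.1429
right        23       28     0.8929
U-turn       38       28     3.5714
Sum = 4.929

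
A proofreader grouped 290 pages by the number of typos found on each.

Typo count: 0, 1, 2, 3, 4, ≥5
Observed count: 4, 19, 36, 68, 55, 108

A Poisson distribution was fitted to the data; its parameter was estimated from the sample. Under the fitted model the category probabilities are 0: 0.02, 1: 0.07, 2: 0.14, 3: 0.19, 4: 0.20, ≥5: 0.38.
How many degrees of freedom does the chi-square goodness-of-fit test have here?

4

There are k = 6 categories and 1 parameter estimated from the data, so df = 6 − 1 − 1 = 4.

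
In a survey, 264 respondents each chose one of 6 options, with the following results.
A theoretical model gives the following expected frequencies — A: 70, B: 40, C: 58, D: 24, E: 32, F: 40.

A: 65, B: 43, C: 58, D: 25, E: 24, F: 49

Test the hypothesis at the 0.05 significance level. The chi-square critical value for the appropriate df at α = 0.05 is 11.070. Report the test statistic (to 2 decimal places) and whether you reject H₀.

A: (65 − 70)²/70 = 25/70 = 0.357
B: (43 − 40)²/40 = 9/40 = 0.225
C: (58 − 58)²/58 = 0/58 = 0.000
D: (25 − 24)²/24 = 1/24 = 0.042
E: (24 − 32)²/32 = 64/32 = 2.000
F: (49 − 40)²/40 = 81/40 = 2.025
Sum = 4.65
df = 5. Since 4.65 < 11.070, we do not reject H₀.

4.65; do not reject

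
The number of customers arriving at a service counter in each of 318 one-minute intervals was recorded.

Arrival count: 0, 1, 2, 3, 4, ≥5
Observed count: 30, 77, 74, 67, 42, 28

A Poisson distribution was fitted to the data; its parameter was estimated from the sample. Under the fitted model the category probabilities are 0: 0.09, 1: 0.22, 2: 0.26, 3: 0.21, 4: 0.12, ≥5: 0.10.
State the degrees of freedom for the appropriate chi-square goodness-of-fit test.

There are k = 6 categories and 1 parameter estimated from the data, so df = 6 − 1 − 1 = 4.

4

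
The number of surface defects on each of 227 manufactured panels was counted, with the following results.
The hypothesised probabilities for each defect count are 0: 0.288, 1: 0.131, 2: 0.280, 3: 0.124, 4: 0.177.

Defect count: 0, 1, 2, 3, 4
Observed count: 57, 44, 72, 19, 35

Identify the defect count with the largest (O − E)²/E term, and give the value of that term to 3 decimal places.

Expected counts E_i = n·p_i: 227×0.288 = 65.376, 227×0.131 = 29.737, 227×0.280 = 63.56, 227×0.124 = 28.148, 227×0.177 = 40.179.
0: (57 − 65.376)²/65.376 = 70.157376/65.376 = 1.0731
1: (44 − 29.737)²/29.737 = 203.433169/29.737 = 6.8411
2: (72 − 63.56)²/63.56 = 71.2336/63.56 = 1.1207
3: (19 − 28.148)²/28.148 = 83.685904/28.148 = 2.9731
4: (35 − 40.179)²/40.179 = 26.822041/40.179 = 0.6676
The largest term is for 1: 6.841.

1, 6.841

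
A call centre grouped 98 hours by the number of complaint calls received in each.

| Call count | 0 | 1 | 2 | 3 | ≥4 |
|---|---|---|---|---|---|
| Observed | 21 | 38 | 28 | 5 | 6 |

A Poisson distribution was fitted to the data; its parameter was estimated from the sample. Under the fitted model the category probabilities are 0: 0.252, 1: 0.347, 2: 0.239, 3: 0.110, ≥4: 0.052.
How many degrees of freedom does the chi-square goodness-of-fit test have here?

3

There are k = 5 categories and 1 parameter estimated from the data, so df = 5 − 1 − 1 = 3.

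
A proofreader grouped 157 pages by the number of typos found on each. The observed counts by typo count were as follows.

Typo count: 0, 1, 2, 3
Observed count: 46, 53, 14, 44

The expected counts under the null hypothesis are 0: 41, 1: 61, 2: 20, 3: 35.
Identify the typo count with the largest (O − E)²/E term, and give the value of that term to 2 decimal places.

cat         O        E   (O−E)²/E
0          46       41      0.610
1          53       61      1.049
2          14       20      1.800
3          44       35      2.314
The largest term is for 3: 2.31.

3, 2.31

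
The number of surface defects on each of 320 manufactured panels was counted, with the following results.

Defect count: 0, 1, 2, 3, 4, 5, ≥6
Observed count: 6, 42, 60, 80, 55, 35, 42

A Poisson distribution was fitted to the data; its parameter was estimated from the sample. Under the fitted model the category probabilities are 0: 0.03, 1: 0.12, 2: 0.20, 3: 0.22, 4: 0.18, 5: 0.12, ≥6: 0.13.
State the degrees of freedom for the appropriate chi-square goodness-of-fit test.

There are k = 7 categories and 1 parameter estimated from the data, so df = 7 − 1 − 1 = 5.

5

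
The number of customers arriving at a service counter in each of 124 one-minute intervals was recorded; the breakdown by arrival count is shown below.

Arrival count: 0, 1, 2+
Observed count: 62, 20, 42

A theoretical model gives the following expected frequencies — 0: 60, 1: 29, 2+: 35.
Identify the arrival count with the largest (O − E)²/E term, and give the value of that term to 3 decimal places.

0: (62 − 60)²/60 = 4/60 = 0.0667
1: (20 − 29)²/29 = 81/29 = 2.7931
2+: (42 − 35)²/35 = 49/35 = 1.4000
The largest term is for 1: 2.793.

1, 2.793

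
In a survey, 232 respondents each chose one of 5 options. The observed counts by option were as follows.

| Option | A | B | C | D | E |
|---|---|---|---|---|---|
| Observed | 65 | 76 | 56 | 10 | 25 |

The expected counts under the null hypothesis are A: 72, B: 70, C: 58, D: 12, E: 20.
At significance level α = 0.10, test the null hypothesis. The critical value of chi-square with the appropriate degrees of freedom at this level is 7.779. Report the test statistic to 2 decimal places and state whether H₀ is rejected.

2.85; do not reject

A: (65 − 72)²/72 = 49/72 = 0.681
B: (76 − 70)²/70 = 36/70 = 0.514
C: (56 − 58)²/58 = 4/58 = 0.069
D: (10 − 12)²/12 = 4/12 = 0.333
E: (25 − 20)²/20 = 25/20 = 1.250
Sum = 2.85
df = 4. Since 2.85 < 7.779, we do not reject H₀.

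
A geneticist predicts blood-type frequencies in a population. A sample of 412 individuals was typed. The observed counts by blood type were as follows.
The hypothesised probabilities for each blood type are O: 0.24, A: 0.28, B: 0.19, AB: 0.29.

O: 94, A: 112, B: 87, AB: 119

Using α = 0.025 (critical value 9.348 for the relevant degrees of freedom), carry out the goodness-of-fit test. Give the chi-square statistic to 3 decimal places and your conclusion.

1.312; do not reject

Expected counts E_i = n·p_i: 412×0.24 = 98.88, 412×0.28 = 115.36, 412×0.19 = 78.28, 412×0.29 = 119.48.
cat         O        E   (O−E)²/E
O          94    98.88     0.2408
A         112   115.36     0.0979
B          87    78.28     0.9714
AB        119   119.48     0.0019
Sum = 1.312
df = 3. Since 1.312 < 9.348, we do not reject H₀.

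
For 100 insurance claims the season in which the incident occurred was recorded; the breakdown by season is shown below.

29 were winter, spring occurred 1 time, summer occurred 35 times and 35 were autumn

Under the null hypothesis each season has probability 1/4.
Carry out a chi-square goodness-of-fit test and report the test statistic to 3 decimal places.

31.680

Under H₀ each category has probability 1/4, so each expected count is 100/4 = 25.
χ² = (29−25)²/25 + (1−25)²/25 + (35−25)²/25 + (35−25)²/25
   = 0.6400 + 23.0400 + 4.0000 + 4.0000
Sum = 31.680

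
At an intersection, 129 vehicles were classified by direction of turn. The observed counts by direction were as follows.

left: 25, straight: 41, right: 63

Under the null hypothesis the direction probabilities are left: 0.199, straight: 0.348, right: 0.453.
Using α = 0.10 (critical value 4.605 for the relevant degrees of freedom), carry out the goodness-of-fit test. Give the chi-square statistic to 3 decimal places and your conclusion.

0.711; do not reject

Expected counts E_i = n·p_i: 129×0.199 = 25.671, 129×0.348 = 44.892, 129×0.453 = 58.437.
left: (25 − 25.671)²/25.671 = 0.450241/25.671 = 0.0175
straight: (41 − 44.892)²/44.892 = 15.147664/44.892 = 0.3374
right: (63 − 58.437)²/58.437 = 20.820969/58.437 = 0.3563
Sum = 0.711
df = 2. Since 0.711 < 4.605, we do not reject H₀.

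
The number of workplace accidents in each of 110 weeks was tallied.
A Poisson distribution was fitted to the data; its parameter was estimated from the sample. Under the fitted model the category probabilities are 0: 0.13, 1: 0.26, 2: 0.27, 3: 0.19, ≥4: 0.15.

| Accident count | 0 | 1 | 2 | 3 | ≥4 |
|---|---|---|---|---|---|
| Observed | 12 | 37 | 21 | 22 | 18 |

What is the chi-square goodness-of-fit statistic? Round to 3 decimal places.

Expected counts E_i = n·p_i: 110×0.13 = 14.3, 110×0.26 = 28.6, 110×0.27 = 29.7, 110×0.19 = 20.9, 110×0.15 = 16.5.
χ² = (12−14.3)²/14.3 + (37−28.6)²/28.6 + (21−29.7)²/29.7 + (22−20.9)²/20.9 + (18−16.5)²/16.5
   = 0.3699 + 2.4671 + 2.5485 + 0.0579 + 0.1364
Sum = 5.580

5.580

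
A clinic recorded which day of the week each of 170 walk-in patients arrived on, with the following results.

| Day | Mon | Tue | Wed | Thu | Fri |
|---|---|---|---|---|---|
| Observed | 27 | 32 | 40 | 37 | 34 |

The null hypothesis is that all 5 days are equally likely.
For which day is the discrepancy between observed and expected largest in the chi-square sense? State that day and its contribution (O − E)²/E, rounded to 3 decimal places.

Mon, 1.441

Under H₀ each category has probability 1/5, so each expected count is 170/5 = 34.
cat         O        E   (O−E)²/E
Mon        27       34     1.4412
Tue        32       34     0.1176
Wed        40       34     1.0588
Thu        37       34     0.2647
Fri        34       34     0.0000
The largest term is for Mon: 1.441.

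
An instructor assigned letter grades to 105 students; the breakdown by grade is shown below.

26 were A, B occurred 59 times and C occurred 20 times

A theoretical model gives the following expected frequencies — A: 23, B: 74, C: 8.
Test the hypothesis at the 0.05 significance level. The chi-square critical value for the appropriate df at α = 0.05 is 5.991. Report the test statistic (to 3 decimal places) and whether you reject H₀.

cat         O        E   (O−E)²/E
A          26       23     0.3913
B          59       74     3.0405
C          20        8    18.0000
Sum = 21.432
df = 2. Since 21.432 > 5.991, we reject H₀.

21.432; reject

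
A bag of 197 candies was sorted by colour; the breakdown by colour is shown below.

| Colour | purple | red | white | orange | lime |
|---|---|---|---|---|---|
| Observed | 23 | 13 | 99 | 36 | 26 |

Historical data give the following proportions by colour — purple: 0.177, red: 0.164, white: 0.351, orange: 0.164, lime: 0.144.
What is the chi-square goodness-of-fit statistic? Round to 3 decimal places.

Expected counts E_i = n·p_i: 197×0.177 = 34.869, 197×0.164 = 32.308, 197×0.351 = 69.147, 197×0.164 = 32.308, 197×0.144 = 28.368.
cat         O        E   (O−E)²/E
purple     23   34.869     4.0401
red        13   32.308    11.5389
white      99   69.147    12.8885
orange     36   32.308     0.4219
lime       26   28.368     0.1977
Sum = 29.087

29.087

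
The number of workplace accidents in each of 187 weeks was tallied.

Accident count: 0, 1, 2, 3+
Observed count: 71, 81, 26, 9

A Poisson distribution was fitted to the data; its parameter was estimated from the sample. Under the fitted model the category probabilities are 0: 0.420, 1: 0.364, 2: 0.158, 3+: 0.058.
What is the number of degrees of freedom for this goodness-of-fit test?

2

There are k = 4 categories and 1 parameter estimated from the data, so df = 4 − 1 − 1 = 2.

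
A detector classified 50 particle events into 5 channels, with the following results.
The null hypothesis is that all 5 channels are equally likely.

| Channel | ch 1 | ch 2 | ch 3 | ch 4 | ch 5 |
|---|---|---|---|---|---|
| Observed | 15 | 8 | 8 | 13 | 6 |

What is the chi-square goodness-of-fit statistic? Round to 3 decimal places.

Expected count for each of the 5 categories: 50/5 = 10.
χ² = (15−10)²/10 + (8−10)²/10 + (8−10)²/10 + (13−10)²/10 + (6−10)²/10
   = 2.5000 + 0.4000 + 0.4000 + 0.9000 + 1.6000
Sum = 5.800

5.800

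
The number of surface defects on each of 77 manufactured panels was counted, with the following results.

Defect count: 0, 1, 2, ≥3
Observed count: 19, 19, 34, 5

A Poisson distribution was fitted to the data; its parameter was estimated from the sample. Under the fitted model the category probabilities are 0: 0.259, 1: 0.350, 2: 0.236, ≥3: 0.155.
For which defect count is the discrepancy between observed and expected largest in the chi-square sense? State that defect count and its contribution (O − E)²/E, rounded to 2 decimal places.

Expected counts E_i = n·p_i: 77×0.259 = 19.943, 77×0.350 = 26.95, 77×0.236 = 18.172, 77×0.155 = 11.935.
0: (19 − 19.943)²/19.943 = 0.889249/19.943 = 0.045
1: (19 − 26.95)²/26.95 = 63.2025/26.95 = 2.345
2: (34 − 18.172)²/18.172 = 250.525584/18.172 = 13.786
≥3: (5 − 11.935)²/11.935 = 48.094225/11.935 = 4.030
The largest term is for 2: 13.79.

2, 13.79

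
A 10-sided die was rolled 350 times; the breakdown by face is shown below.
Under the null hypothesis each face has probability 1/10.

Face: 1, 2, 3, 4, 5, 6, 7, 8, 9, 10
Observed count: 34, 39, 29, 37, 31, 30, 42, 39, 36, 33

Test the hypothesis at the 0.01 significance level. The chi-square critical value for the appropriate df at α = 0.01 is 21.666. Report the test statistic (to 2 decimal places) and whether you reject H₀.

Under H₀ each category has probability 1/10, so each expected count is 350/10 = 35.
cat         O        E   (O−E)²/E
1          34       35      0.029
2          39       35      0.457
3          29       35      1.029
4          37       35      0.114
5          31       35      0.457
6          30       35      0.714
7          42       35      1.400
8          39       35      0.457
9          36       35      0.029
10         33       35      0.114
Sum = 4.80
df = 9. Since 4.80 < 21.666, we do not reject H₀.

4.80; do not reject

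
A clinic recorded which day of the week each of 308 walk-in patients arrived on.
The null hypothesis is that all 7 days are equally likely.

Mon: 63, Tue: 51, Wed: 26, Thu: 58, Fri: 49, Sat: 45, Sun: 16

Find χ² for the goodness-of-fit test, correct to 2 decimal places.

39.55

Under H₀ each category has probability 1/7, so each expected count is 308/7 = 44.
χ² = (63−44)²/44 + (51−44)²/44 + (26−44)²/44 + (58−44)²/44 + (49−44)²/44 + (45−44)²/44 + (16−44)²/44
   = 8.205 + 1.114 + 7.364 + 4.455 + 0.568 + 0.023 + 17.818
Sum = 39.55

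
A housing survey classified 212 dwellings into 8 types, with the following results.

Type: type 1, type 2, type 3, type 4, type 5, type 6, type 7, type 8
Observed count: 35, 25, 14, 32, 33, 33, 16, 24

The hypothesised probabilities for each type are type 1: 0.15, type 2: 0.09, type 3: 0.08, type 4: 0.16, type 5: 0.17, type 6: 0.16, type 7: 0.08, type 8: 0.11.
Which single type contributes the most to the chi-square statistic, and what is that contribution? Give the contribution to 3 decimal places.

type 2, 1.837

Expected counts E_i = n·p_i: 212×0.15 = 31.8, 212×0.09 = 19.08, 212×0.08 = 16.96, 212×0.16 = 33.92, 212×0.17 = 36.04, 212×0.16 = 33.92, 212×0.08 = 16.96, 212×0.11 = 23.32.
type 1: (35 − 31.8)²/31.8 = 10.24/31.8 = 0.3220
type 2: (25 − 19.08)²/19.08 = 35.0464/19.08 = 1.8368
type 3: (14 − 16.96)²/16.96 = 8.7616/16.96 = 0.5166
type 4: (32 − 33.92)²/33.92 = 3.6864/33.92 = 0.1087
type 5: (33 − 36.04)²/36.04 = 9.2416/36.04 = 0.2564
type 6: (33 − 33.92)²/33.92 = 0.8464/33.92 = 0.0250
type 7: (16 − 16.96)²/16.96 = 0.9216/16.96 = 0.0543
type 8: (24 − 23.32)²/23.32 = 0.4624/23.32 = 0.0198
The largest term is for type 2: 1.837.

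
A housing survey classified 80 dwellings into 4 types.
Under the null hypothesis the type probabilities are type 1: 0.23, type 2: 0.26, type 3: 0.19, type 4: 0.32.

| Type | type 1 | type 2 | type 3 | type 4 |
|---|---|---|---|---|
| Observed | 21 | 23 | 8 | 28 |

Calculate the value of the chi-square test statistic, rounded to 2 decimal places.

Expected counts E_i = n·p_i: 80×0.23 = 18.4, 80×0.26 = 20.8, 80×0.19 = 15.2, 80×0.32 = 25.6.
χ² = (21−18.4)²/18.4 + (23−20.8)²/20.8 + (8−15.2)²/15.2 + (28−25.6)²/25.6
   = 0.367 + 0.233 + 3.411 + 0.225
Sum = 4.24

4.24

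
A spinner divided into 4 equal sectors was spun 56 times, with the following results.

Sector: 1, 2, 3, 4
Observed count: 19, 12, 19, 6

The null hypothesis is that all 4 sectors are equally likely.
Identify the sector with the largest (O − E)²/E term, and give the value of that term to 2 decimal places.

Under H₀ each category has probability 1/4, so each expected count is 56/4 = 14.
cat         O        E   (O−E)²/E
1          19       14      1.786
2          12       14      0.286
3          19       14      1.786
4           6       14      4.571
The largest term is for 4: 4.57.

4, 4.57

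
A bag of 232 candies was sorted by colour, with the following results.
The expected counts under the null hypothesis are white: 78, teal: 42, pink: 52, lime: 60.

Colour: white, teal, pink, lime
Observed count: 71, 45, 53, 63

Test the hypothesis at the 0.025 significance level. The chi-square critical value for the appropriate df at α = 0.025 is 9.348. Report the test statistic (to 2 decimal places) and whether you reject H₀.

white: (71 − 78)²/78 = 49/78 = 0.628
teal: (45 − 42)²/42 = 9/42 = 0.214
pink: (53 − 52)²/52 = 1/52 = 0.019
lime: (63 − 60)²/60 = 9/60 = 0.150
Sum = 1.01
df = 3. Since 1.01 < 9.348, we do not reject H₀.

1.01; do not reject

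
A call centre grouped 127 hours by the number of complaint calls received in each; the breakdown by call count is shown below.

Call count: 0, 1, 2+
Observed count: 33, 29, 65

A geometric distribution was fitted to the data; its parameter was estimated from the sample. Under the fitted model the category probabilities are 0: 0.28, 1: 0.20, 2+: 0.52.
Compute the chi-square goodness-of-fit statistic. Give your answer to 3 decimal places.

Expected counts E_i = n·p_i: 127×0.28 = 35.56, 127×0.20 = 25.4, 127×0.52 = 66.04.
χ² = (33−35.56)²/35.56 + (29−25.4)²/25.4 + (65−66.04)²/66.04
   = 0.1843 + 0.5102 + 0.0164
Sum = 0.711

0.711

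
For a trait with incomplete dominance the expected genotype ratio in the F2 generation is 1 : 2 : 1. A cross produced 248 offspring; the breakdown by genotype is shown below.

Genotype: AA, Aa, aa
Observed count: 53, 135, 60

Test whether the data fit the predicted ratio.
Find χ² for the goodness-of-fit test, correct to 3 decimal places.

Ratio total = 4. Expected counts: 248×1/4 = 62, 248×2/4 = 124, 248×1/4 = 62.
cat         O        E   (O−E)²/E
AA         53       62     1.3065
Aa        135      124     0.9758
aa         60       62     0.0645
Sum = 2.347

2.347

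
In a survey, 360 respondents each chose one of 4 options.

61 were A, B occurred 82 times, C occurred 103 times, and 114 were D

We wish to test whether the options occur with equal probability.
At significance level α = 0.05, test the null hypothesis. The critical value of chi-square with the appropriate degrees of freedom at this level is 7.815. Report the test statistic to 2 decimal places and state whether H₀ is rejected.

Expected count for each of the 4 categories: 360/4 = 90.
χ² = (61−90)²/90 + (82−90)²/90 + (103−90)²/90 + (114−90)²/90
   = 9.344 + 0.711 + 1.878 + 6.400
Sum = 18.33
df = 3. Since 18.33 > 7.815, we reject H₀.

18.33; reject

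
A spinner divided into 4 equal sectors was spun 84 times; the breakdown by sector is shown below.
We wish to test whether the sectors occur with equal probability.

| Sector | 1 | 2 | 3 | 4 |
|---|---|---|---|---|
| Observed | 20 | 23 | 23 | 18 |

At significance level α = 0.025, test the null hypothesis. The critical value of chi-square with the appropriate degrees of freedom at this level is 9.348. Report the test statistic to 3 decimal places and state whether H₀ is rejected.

0.857; do not reject

Under H₀ each category has probability 1/4, so each expected count is 84/4 = 21.
χ² = (20−21)²/21 + (23−21)²/21 + (23−21)²/21 + (18−21)²/21
   = 0.0476 + 0.1905 + 0.1905 + 0.4286
Sum = 0.857
df = 3. Since 0.857 < 9.348, we do not reject H₀.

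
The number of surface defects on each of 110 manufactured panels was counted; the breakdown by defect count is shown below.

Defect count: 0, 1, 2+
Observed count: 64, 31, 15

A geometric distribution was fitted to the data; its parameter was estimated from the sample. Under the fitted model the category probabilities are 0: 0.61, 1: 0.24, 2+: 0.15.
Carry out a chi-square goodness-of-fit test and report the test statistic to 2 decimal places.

1.08

Expected counts E_i = n·p_i: 110×0.61 = 67.1, 110×0.24 = 26.4, 110×0.15 = 16.5.
0: (64 − 67.1)²/67.1 = 9.61/67.1 = 0.143
1: (31 − 26.4)²/26.4 = 21.16/26.4 = 0.802
2+: (15 − 16.5)²/16.5 = 2.25/16.5 = 0.136
Sum = 1.08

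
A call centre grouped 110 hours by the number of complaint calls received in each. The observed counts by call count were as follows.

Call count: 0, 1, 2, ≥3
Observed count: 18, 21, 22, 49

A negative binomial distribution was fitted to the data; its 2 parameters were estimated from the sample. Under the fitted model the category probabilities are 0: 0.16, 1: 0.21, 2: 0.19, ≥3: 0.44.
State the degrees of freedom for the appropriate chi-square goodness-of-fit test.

1

There are k = 4 categories and 2 parameters estimated from the data, so df = 4 − 1 − 2 = 1.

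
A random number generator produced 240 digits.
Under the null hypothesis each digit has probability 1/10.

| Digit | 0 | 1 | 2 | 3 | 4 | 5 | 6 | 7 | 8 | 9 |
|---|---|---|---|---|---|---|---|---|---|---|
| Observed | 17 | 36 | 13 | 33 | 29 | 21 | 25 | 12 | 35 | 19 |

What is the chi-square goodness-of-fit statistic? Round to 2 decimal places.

Under H₀ each category has probability 1/10, so each expected count is 240/10 = 24.
0: (17 − 24)²/24 = 49/24 = 2.042
1: (36 − 24)²/24 = 144/24 = 6.000
2: (13 − 24)²/24 = 121/24 = 5.042
3: (33 − 24)²/24 = 81/24 = 3.375
4: (29 − 24)²/24 = 25/24 = 1.042
5: (21 − 24)²/24 = 9/24 = 0.375
6: (25 − 24)²/24 = 1/24 = 0.042
7: (12 − 24)²/24 = 144/24 = 6.000
8: (35 − 24)²/24 = 121/24 = 5.042
9: (19 − 24)²/24 = 25/24 = 1.042
Sum = 30.00

30.00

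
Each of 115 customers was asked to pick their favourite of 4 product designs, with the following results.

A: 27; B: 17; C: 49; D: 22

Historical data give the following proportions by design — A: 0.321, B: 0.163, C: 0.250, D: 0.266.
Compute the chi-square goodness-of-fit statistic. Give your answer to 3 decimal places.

Expected counts E_i = n·p_i: 115×0.321 = 36.915, 115×0.163 = 18.745, 115×0.250 = 28.75, 115×0.266 = 30.59.
A: (27 − 36.915)²/36.915 = 98.307225/36.915 = 2.6631
B: (17 − 18.745)²/18.745 = 3.045025/18.745 = 0.1624
C: (49 − 28.75)²/28.75 = 410.0625/28.75 = 14.2630
D: (22 − 30.59)²/30.59 = 73.7881/30.59 = 2.4122
Sum = 19.501

19.501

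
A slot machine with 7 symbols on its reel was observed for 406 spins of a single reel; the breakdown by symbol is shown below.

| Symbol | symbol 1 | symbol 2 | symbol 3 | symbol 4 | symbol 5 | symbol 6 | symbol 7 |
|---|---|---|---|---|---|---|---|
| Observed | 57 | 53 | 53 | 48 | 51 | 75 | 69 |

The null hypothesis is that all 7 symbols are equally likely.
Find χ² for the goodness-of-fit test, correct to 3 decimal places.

Expected count for each of the 7 categories: 406/7 = 58.
cat           O        E   (O−E)²/E
symbol 1     57       58     0.0172
symbol 2     53       58     0.4310
symbol 3     53       58     0.4310
symbol 4     48       58     1.7241
symbol 5     51       58     0.8448
symbol 6     75       58     4.9828
symbol 7     69       58     2.0862
Sum = 10.517

10.517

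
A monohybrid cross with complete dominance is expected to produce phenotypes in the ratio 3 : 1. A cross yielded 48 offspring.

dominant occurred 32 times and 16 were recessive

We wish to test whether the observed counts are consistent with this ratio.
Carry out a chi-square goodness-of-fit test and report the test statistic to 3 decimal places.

Ratio total = 4. Expected counts: 48×3/4 = 36, 48×1/4 = 12.
dominant: (32 − 36)²/36 = 16/36 = 0.4444
recessive: (16 − 12)²/12 = 16/12 = 1.3333
Sum = 1.778

1.778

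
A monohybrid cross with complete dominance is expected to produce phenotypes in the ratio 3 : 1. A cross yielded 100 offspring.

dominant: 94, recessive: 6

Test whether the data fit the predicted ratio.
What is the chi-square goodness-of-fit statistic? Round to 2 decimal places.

19.25

Ratio total = 4. Expected counts: 100×3/4 = 75, 100×1/4 = 25.
dominant: (94 − 75)²/75 = 361/75 = 4.813
recessive: (6 − 25)²/25 = 361/25 = 14.440
Sum = 19.25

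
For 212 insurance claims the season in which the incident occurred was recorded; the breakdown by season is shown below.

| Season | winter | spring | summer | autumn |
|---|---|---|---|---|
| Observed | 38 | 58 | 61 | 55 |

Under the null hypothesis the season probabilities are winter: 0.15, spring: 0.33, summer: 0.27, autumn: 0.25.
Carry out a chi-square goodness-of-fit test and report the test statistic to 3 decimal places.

3.576

Expected counts E_i = n·p_i: 212×0.15 = 31.8, 212×0.33 = 69.96, 212×0.27 = 57.24, 212×0.25 = 53.
winter: (38 − 31.8)²/31.8 = 38.44/31.8 = 1.2088
spring: (58 − 69.96)²/69.96 = 143.0416/69.96 = 2.0446
summer: (61 − 57.24)²/57.24 = 14.1376/57.24 = 0.2470
autumn: (55 − 53)²/53 = 4/53 = 0.0755
Sum = 3.576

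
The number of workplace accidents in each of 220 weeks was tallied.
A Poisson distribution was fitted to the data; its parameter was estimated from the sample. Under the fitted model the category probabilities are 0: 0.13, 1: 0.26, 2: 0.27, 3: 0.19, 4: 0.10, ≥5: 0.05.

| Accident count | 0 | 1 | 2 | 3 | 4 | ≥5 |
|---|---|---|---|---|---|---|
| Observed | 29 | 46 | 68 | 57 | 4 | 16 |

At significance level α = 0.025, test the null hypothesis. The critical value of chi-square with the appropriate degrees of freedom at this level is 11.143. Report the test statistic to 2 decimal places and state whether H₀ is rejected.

Expected counts E_i = n·p_i: 220×0.13 = 28.6, 220×0.26 = 57.2, 220×0.27 = 59.4, 220×0.19 = 41.8, 220×0.10 = 22, 220×0.05 = 11.
0: (29 − 28.6)²/28.6 = 0.16/28.6 = 0.006
1: (46 − 57.2)²/57.2 = 125.44/57.2 = 2.193
2: (68 − 59.4)²/59.4 = 73.96/59.4 = 1.245
3: (57 − 41.8)²/41.8 = 231.04/41.8 = 5.527
4: (4 − 22)²/22 = 324/22 = 14.727
≥5: (16 − 11)²/11 = 25/11 = 2.273
Sum = 25.97
df = 4. Since 25.97 > 11.143, we reject H₀.

25.97; reject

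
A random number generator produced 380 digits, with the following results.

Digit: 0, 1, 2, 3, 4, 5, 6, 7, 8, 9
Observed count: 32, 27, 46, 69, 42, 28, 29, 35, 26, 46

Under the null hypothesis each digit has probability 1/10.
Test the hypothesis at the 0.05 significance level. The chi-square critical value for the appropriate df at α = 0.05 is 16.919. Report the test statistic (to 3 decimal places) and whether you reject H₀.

42.000; reject

Expected count for each of the 10 categories: 380/10 = 38.
cat         O        E   (O−E)²/E
0          32       38     0.9474
1          27       38     3.1842
2          46       38     1.6842
3          69       38    25.2895
4          42       38     0.4211
5          28       38     2.6316
6          29       38     2.1316
7          35       38     0.2368
8          26       38     3.7895
9          46       38     1.6842
Sum = 42.000
df = 9. Since 42.000 > 16.919, we reject H₀.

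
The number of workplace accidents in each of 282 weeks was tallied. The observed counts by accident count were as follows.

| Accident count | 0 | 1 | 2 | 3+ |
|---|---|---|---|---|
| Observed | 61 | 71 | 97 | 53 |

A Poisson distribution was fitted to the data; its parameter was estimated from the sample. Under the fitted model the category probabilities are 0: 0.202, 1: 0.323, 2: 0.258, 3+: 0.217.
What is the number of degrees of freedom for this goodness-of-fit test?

2

There are k = 4 categories and 1 parameter estimated from the data, so df = 4 − 1 − 1 = 2.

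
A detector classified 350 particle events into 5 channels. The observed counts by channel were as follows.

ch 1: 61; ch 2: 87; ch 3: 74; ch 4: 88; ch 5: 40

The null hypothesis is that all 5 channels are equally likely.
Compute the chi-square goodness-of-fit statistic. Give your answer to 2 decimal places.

23.00

Under H₀ each category has probability 1/5, so each expected count is 350/5 = 70.
χ² = (61−70)²/70 + (87−70)²/70 + (74−70)²/70 + (88−70)²/70 + (40−70)²/70
   = 1.157 + 4.129 + 0.229 + 4.629 + 12.857
Sum = 23.00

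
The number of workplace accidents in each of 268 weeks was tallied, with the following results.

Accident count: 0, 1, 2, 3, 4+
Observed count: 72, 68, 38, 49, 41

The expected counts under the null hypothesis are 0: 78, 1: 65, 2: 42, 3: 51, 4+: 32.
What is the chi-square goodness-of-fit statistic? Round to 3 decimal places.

0: (72 − 78)²/78 = 36/78 = 0.4615
1: (68 − 65)²/65 = 9/65 = 0.1385
2: (38 − 42)²/42 = 16/42 = 0.3810
3: (49 − 51)²/51 = 4/51 = 0.0784
4+: (41 − 32)²/32 = 81/32 = 2.5313
Sum = 3.591

3.591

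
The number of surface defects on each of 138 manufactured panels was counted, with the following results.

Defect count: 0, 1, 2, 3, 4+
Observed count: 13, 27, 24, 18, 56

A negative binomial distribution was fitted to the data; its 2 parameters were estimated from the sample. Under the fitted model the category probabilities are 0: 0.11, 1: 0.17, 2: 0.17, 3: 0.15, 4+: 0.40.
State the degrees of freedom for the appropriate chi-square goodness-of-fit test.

2

There are k = 5 categories and 2 parameters estimated from the data, so df = 5 − 1 − 2 = 2.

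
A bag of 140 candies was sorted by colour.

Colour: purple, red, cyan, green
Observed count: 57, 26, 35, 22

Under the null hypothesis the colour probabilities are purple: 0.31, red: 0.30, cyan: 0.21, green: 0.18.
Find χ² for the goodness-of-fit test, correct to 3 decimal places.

11.830

Expected counts E_i = n·p_i: 140×0.31 = 43.4, 140×0.30 = 42, 140×0.21 = 29.4, 140×0.18 = 25.2.
purple: (57 − 43.4)²/43.4 = 184.96/43.4 = 4.2618
red: (26 − 42)²/42 = 256/42 = 6.0952
cyan: (35 − 29.4)²/29.4 = 31.36/29.4 = 1.0667
green: (22 − 25.2)²/25.2 = 10.24/25.2 = 0.4063
Sum = 11.830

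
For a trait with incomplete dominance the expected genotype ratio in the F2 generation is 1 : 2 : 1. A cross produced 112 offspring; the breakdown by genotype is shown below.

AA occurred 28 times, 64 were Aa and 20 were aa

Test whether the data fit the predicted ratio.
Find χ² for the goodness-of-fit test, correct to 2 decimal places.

Ratio total = 4. Expected counts: 112×1/4 = 28, 112×2/4 = 56, 112×1/4 = 28.
AA: (28 − 28)²/28 = 0/28 = 0.000
Aa: (64 − 56)²/56 = 64/56 = 1.143
aa: (20 − 28)²/28 = 64/28 = 2.286
Sum = 3.43

3.43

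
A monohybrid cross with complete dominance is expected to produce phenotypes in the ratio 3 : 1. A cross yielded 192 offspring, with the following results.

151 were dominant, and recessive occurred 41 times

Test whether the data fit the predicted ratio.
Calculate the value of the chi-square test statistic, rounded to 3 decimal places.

Ratio total = 4. Expected counts: 192×3/4 = 144, 192×1/4 = 48.
χ² = (151−144)²/144 + (41−48)²/48
   = 0.3403 + 1.0208
Sum = 1.361

1.361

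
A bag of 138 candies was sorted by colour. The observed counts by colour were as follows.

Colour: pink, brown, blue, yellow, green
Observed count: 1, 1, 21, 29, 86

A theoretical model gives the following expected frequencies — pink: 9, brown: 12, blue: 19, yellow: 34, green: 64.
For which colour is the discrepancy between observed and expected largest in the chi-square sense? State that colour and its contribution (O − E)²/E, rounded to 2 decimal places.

brown, 10.08

cat         O        E   (O−E)²/E
pink        1        9      7.111
brown       1       12     10.083
blue       21       19      0.211
yellow     29       34      0.735
green      86       64      7.563
The largest term is for brown: 10.08.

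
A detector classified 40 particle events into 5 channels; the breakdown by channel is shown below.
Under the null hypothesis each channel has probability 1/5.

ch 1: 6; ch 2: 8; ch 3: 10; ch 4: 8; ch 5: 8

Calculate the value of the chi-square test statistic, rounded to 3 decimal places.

1.000

Under H₀ each category has probability 1/5, so each expected count is 40/5 = 8.
χ² = (6−8)²/8 + (8−8)²/8 + (10−8)²/8 + (8−8)²/8 + (8−8)²/8
   = 0.5000 + 0.0000 + 0.5000 + 0.0000 + 0.0000
Sum = 1.000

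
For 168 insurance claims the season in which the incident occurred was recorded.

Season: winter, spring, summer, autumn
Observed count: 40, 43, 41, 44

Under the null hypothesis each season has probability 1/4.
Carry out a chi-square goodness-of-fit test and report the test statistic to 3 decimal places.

Under H₀ each category has probability 1/4, so each expected count is 168/4 = 42.
winter: (40 − 42)²/42 = 4/42 = 0.0952
spring: (43 − 42)²/42 = 1/42 = 0.0238
summer: (41 − 42)²/42 = 1/42 = 0.0238
autumn: (44 − 42)²/42 = 4/42 = 0.0952
Sum = 0.238

0.238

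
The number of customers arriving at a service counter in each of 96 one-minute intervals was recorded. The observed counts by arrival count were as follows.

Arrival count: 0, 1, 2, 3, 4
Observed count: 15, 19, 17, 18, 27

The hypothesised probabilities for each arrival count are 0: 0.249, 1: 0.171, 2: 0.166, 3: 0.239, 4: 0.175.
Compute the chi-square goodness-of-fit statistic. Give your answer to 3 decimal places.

Expected counts E_i = n·p_i: 96×0.249 = 23.904, 96×0.171 = 16.416, 96×0.166 = 15.936, 96×0.239 = 22.944, 96×0.175 = 16.8.
cat         O        E   (O−E)²/E
0          15   23.904     3.3167
1          19   16.416     0.4067
2          17   15.936     0.0710
3          18   22.944     1.0653
4          27     16.8     6.1929
Sum = 11.053

11.053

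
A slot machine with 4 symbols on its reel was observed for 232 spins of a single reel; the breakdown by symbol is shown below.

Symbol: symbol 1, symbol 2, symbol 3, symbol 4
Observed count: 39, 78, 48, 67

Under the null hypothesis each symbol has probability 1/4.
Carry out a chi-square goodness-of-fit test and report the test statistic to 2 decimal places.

Expected count for each of the 4 categories: 232/4 = 58.
symbol 1: (39 − 58)²/58 = 361/58 = 6.224
symbol 2: (78 − 58)²/58 = 400/58 = 6.897
symbol 3: (48 − 58)²/58 = 100/58 = 1.724
symbol 4: (67 − 58)²/58 = 81/58 = 1.397
Sum = 16.24

16.24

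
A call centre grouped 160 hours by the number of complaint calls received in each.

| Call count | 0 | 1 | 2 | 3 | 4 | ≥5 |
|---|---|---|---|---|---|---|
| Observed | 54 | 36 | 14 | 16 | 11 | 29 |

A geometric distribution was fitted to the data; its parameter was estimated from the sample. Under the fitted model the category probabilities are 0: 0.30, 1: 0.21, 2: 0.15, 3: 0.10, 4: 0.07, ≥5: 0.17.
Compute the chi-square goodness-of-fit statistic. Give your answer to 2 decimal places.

Expected counts E_i = n·p_i: 160×0.30 = 48, 160×0.21 = 33.6, 160×0.15 = 24, 160×0.10 = 16, 160×0.07 = 11.2, 160×0.17 = 27.2.
cat         O        E   (O−E)²/E
0          54       48      0.750
1          36     33.6      0.171
2          14       24      4.167
3          16       16      0.000
4          11     11.2      0.004
≥5         29     27.2      0.119
Sum = 5.21

5.21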